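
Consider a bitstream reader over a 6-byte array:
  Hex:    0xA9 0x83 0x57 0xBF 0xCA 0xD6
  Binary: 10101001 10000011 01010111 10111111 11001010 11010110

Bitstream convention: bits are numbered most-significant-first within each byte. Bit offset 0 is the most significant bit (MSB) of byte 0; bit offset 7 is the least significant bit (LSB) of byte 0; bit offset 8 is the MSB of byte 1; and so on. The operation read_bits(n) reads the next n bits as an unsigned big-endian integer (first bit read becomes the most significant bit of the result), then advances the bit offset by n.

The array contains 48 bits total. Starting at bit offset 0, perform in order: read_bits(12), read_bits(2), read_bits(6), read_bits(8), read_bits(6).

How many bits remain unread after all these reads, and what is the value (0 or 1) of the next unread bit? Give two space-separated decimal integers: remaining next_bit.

Read 1: bits[0:12] width=12 -> value=2712 (bin 101010011000); offset now 12 = byte 1 bit 4; 36 bits remain
Read 2: bits[12:14] width=2 -> value=0 (bin 00); offset now 14 = byte 1 bit 6; 34 bits remain
Read 3: bits[14:20] width=6 -> value=53 (bin 110101); offset now 20 = byte 2 bit 4; 28 bits remain
Read 4: bits[20:28] width=8 -> value=123 (bin 01111011); offset now 28 = byte 3 bit 4; 20 bits remain
Read 5: bits[28:34] width=6 -> value=63 (bin 111111); offset now 34 = byte 4 bit 2; 14 bits remain

Answer: 14 0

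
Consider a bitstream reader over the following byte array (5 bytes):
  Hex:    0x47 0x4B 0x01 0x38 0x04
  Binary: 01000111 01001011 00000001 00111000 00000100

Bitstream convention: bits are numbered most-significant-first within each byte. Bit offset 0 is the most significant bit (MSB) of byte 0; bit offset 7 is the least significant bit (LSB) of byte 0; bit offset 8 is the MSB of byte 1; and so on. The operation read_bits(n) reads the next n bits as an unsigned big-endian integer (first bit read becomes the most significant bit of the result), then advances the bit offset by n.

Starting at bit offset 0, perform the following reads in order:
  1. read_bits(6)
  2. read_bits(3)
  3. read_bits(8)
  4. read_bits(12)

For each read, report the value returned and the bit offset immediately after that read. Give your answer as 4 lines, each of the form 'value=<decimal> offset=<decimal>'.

Answer: value=17 offset=6
value=6 offset=9
value=150 offset=17
value=39 offset=29

Derivation:
Read 1: bits[0:6] width=6 -> value=17 (bin 010001); offset now 6 = byte 0 bit 6; 34 bits remain
Read 2: bits[6:9] width=3 -> value=6 (bin 110); offset now 9 = byte 1 bit 1; 31 bits remain
Read 3: bits[9:17] width=8 -> value=150 (bin 10010110); offset now 17 = byte 2 bit 1; 23 bits remain
Read 4: bits[17:29] width=12 -> value=39 (bin 000000100111); offset now 29 = byte 3 bit 5; 11 bits remain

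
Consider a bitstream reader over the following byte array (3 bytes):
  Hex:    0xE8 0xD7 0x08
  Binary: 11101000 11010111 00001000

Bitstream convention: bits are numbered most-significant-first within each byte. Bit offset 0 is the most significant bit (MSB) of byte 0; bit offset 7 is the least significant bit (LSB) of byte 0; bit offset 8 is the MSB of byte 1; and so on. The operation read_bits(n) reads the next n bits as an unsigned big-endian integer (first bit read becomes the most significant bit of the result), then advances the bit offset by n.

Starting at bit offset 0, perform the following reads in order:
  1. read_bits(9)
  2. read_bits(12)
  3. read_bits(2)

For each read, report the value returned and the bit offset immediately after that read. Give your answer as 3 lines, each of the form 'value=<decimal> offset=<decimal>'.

Answer: value=465 offset=9
value=2785 offset=21
value=0 offset=23

Derivation:
Read 1: bits[0:9] width=9 -> value=465 (bin 111010001); offset now 9 = byte 1 bit 1; 15 bits remain
Read 2: bits[9:21] width=12 -> value=2785 (bin 101011100001); offset now 21 = byte 2 bit 5; 3 bits remain
Read 3: bits[21:23] width=2 -> value=0 (bin 00); offset now 23 = byte 2 bit 7; 1 bits remain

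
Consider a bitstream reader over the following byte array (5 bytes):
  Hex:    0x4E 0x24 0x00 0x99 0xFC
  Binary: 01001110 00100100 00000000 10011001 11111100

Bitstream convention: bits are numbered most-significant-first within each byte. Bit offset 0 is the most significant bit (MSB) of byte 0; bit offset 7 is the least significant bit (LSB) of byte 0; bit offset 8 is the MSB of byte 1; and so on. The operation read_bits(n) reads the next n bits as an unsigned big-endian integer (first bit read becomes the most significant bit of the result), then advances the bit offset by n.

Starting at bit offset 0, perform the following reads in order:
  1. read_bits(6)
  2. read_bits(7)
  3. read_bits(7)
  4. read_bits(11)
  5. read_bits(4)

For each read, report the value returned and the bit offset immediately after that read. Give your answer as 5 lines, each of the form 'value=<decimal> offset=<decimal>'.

Read 1: bits[0:6] width=6 -> value=19 (bin 010011); offset now 6 = byte 0 bit 6; 34 bits remain
Read 2: bits[6:13] width=7 -> value=68 (bin 1000100); offset now 13 = byte 1 bit 5; 27 bits remain
Read 3: bits[13:20] width=7 -> value=64 (bin 1000000); offset now 20 = byte 2 bit 4; 20 bits remain
Read 4: bits[20:31] width=11 -> value=76 (bin 00001001100); offset now 31 = byte 3 bit 7; 9 bits remain
Read 5: bits[31:35] width=4 -> value=15 (bin 1111); offset now 35 = byte 4 bit 3; 5 bits remain

Answer: value=19 offset=6
value=68 offset=13
value=64 offset=20
value=76 offset=31
value=15 offset=35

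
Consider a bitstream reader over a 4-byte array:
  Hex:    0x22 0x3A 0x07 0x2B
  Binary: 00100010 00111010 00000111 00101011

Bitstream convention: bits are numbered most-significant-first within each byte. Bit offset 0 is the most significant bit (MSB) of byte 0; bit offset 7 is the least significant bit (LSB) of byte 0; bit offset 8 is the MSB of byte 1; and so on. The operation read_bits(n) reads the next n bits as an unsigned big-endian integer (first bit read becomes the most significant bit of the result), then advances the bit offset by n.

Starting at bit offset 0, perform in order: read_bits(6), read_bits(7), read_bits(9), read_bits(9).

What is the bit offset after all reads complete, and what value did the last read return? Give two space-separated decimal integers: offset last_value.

Answer: 31 405

Derivation:
Read 1: bits[0:6] width=6 -> value=8 (bin 001000); offset now 6 = byte 0 bit 6; 26 bits remain
Read 2: bits[6:13] width=7 -> value=71 (bin 1000111); offset now 13 = byte 1 bit 5; 19 bits remain
Read 3: bits[13:22] width=9 -> value=129 (bin 010000001); offset now 22 = byte 2 bit 6; 10 bits remain
Read 4: bits[22:31] width=9 -> value=405 (bin 110010101); offset now 31 = byte 3 bit 7; 1 bits remain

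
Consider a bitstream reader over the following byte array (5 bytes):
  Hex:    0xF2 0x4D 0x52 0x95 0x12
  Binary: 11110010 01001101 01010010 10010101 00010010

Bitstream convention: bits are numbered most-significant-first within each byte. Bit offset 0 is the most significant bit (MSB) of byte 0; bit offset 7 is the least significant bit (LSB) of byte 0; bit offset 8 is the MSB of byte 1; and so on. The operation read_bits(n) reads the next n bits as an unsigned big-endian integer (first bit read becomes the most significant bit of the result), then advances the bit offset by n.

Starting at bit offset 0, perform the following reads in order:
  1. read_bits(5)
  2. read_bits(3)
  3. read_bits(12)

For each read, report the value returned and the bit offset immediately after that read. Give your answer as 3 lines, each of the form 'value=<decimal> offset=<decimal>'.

Answer: value=30 offset=5
value=2 offset=8
value=1237 offset=20

Derivation:
Read 1: bits[0:5] width=5 -> value=30 (bin 11110); offset now 5 = byte 0 bit 5; 35 bits remain
Read 2: bits[5:8] width=3 -> value=2 (bin 010); offset now 8 = byte 1 bit 0; 32 bits remain
Read 3: bits[8:20] width=12 -> value=1237 (bin 010011010101); offset now 20 = byte 2 bit 4; 20 bits remain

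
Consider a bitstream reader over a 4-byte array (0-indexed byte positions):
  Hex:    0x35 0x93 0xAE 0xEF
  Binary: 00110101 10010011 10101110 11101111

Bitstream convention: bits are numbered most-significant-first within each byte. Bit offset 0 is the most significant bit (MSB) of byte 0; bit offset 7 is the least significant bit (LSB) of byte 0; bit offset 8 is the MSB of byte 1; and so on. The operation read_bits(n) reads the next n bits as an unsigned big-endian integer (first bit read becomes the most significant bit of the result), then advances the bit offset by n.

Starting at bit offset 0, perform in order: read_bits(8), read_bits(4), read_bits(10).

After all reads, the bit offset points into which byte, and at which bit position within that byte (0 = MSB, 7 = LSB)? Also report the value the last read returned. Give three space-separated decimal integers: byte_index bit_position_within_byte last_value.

Answer: 2 6 235

Derivation:
Read 1: bits[0:8] width=8 -> value=53 (bin 00110101); offset now 8 = byte 1 bit 0; 24 bits remain
Read 2: bits[8:12] width=4 -> value=9 (bin 1001); offset now 12 = byte 1 bit 4; 20 bits remain
Read 3: bits[12:22] width=10 -> value=235 (bin 0011101011); offset now 22 = byte 2 bit 6; 10 bits remain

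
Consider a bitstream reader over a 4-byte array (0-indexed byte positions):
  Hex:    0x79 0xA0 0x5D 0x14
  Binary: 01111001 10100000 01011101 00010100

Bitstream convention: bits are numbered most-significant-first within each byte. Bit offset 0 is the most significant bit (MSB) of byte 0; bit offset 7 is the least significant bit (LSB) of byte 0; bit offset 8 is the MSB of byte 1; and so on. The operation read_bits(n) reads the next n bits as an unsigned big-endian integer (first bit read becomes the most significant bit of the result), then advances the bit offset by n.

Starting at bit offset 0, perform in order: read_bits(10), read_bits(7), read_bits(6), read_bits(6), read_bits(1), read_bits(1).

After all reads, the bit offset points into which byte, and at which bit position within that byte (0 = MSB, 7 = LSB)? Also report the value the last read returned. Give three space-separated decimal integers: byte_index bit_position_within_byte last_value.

Answer: 3 7 0

Derivation:
Read 1: bits[0:10] width=10 -> value=486 (bin 0111100110); offset now 10 = byte 1 bit 2; 22 bits remain
Read 2: bits[10:17] width=7 -> value=64 (bin 1000000); offset now 17 = byte 2 bit 1; 15 bits remain
Read 3: bits[17:23] width=6 -> value=46 (bin 101110); offset now 23 = byte 2 bit 7; 9 bits remain
Read 4: bits[23:29] width=6 -> value=34 (bin 100010); offset now 29 = byte 3 bit 5; 3 bits remain
Read 5: bits[29:30] width=1 -> value=1 (bin 1); offset now 30 = byte 3 bit 6; 2 bits remain
Read 6: bits[30:31] width=1 -> value=0 (bin 0); offset now 31 = byte 3 bit 7; 1 bits remain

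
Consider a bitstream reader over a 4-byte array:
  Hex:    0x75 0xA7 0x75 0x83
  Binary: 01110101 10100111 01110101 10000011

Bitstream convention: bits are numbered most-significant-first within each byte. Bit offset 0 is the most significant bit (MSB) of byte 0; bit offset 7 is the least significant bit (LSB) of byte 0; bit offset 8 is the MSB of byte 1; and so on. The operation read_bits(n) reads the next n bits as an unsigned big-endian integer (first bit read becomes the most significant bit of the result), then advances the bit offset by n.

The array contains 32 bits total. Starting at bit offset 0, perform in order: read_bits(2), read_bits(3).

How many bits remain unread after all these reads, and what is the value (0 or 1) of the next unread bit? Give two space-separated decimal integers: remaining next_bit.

Answer: 27 1

Derivation:
Read 1: bits[0:2] width=2 -> value=1 (bin 01); offset now 2 = byte 0 bit 2; 30 bits remain
Read 2: bits[2:5] width=3 -> value=6 (bin 110); offset now 5 = byte 0 bit 5; 27 bits remain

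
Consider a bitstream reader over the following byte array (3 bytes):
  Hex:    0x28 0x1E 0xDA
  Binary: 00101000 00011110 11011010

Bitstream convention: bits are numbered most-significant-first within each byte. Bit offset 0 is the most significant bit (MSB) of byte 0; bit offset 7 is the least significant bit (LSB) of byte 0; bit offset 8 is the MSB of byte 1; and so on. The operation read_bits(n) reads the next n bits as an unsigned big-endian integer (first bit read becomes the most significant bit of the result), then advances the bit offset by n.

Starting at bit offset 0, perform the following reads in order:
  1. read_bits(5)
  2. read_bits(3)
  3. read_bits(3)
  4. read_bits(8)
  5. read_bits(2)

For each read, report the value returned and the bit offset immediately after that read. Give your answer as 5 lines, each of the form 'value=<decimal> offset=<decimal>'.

Read 1: bits[0:5] width=5 -> value=5 (bin 00101); offset now 5 = byte 0 bit 5; 19 bits remain
Read 2: bits[5:8] width=3 -> value=0 (bin 000); offset now 8 = byte 1 bit 0; 16 bits remain
Read 3: bits[8:11] width=3 -> value=0 (bin 000); offset now 11 = byte 1 bit 3; 13 bits remain
Read 4: bits[11:19] width=8 -> value=246 (bin 11110110); offset now 19 = byte 2 bit 3; 5 bits remain
Read 5: bits[19:21] width=2 -> value=3 (bin 11); offset now 21 = byte 2 bit 5; 3 bits remain

Answer: value=5 offset=5
value=0 offset=8
value=0 offset=11
value=246 offset=19
value=3 offset=21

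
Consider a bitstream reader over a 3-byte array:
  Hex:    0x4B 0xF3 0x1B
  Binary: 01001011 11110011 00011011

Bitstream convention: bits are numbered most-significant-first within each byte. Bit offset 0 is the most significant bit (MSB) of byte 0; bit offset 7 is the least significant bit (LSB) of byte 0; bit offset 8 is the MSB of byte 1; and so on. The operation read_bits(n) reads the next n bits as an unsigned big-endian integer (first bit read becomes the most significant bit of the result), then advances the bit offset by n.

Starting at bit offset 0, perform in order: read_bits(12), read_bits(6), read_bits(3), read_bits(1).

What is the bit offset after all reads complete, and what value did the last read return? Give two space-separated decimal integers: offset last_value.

Read 1: bits[0:12] width=12 -> value=1215 (bin 010010111111); offset now 12 = byte 1 bit 4; 12 bits remain
Read 2: bits[12:18] width=6 -> value=12 (bin 001100); offset now 18 = byte 2 bit 2; 6 bits remain
Read 3: bits[18:21] width=3 -> value=3 (bin 011); offset now 21 = byte 2 bit 5; 3 bits remain
Read 4: bits[21:22] width=1 -> value=0 (bin 0); offset now 22 = byte 2 bit 6; 2 bits remain

Answer: 22 0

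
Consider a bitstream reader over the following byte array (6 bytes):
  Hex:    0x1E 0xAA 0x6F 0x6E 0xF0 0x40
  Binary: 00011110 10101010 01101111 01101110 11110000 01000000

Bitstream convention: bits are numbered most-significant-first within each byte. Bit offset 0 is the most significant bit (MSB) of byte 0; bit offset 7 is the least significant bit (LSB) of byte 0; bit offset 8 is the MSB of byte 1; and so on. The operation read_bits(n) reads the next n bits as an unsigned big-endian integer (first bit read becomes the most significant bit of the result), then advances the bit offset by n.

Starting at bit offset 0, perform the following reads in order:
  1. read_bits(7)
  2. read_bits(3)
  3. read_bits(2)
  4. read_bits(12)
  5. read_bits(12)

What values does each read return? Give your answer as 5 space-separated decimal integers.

Read 1: bits[0:7] width=7 -> value=15 (bin 0001111); offset now 7 = byte 0 bit 7; 41 bits remain
Read 2: bits[7:10] width=3 -> value=2 (bin 010); offset now 10 = byte 1 bit 2; 38 bits remain
Read 3: bits[10:12] width=2 -> value=2 (bin 10); offset now 12 = byte 1 bit 4; 36 bits remain
Read 4: bits[12:24] width=12 -> value=2671 (bin 101001101111); offset now 24 = byte 3 bit 0; 24 bits remain
Read 5: bits[24:36] width=12 -> value=1775 (bin 011011101111); offset now 36 = byte 4 bit 4; 12 bits remain

Answer: 15 2 2 2671 1775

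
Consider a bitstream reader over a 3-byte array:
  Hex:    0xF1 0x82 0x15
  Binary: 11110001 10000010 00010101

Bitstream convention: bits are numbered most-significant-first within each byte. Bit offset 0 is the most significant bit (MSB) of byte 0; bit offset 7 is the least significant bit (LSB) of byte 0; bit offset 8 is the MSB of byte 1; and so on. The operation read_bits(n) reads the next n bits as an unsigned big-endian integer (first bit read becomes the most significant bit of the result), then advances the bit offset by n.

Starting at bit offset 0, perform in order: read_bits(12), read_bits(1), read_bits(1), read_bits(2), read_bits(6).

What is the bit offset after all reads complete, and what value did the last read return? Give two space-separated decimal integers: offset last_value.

Read 1: bits[0:12] width=12 -> value=3864 (bin 111100011000); offset now 12 = byte 1 bit 4; 12 bits remain
Read 2: bits[12:13] width=1 -> value=0 (bin 0); offset now 13 = byte 1 bit 5; 11 bits remain
Read 3: bits[13:14] width=1 -> value=0 (bin 0); offset now 14 = byte 1 bit 6; 10 bits remain
Read 4: bits[14:16] width=2 -> value=2 (bin 10); offset now 16 = byte 2 bit 0; 8 bits remain
Read 5: bits[16:22] width=6 -> value=5 (bin 000101); offset now 22 = byte 2 bit 6; 2 bits remain

Answer: 22 5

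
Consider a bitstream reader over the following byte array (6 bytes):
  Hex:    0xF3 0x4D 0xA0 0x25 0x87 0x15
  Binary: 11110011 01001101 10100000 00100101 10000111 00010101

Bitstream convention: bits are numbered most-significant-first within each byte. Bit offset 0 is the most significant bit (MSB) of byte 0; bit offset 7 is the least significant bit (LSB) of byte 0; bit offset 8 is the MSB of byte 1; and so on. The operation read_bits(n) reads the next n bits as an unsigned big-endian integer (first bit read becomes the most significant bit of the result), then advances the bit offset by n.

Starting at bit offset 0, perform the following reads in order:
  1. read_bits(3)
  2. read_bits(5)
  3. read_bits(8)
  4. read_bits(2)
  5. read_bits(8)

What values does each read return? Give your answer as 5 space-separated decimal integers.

Answer: 7 19 77 2 128

Derivation:
Read 1: bits[0:3] width=3 -> value=7 (bin 111); offset now 3 = byte 0 bit 3; 45 bits remain
Read 2: bits[3:8] width=5 -> value=19 (bin 10011); offset now 8 = byte 1 bit 0; 40 bits remain
Read 3: bits[8:16] width=8 -> value=77 (bin 01001101); offset now 16 = byte 2 bit 0; 32 bits remain
Read 4: bits[16:18] width=2 -> value=2 (bin 10); offset now 18 = byte 2 bit 2; 30 bits remain
Read 5: bits[18:26] width=8 -> value=128 (bin 10000000); offset now 26 = byte 3 bit 2; 22 bits remain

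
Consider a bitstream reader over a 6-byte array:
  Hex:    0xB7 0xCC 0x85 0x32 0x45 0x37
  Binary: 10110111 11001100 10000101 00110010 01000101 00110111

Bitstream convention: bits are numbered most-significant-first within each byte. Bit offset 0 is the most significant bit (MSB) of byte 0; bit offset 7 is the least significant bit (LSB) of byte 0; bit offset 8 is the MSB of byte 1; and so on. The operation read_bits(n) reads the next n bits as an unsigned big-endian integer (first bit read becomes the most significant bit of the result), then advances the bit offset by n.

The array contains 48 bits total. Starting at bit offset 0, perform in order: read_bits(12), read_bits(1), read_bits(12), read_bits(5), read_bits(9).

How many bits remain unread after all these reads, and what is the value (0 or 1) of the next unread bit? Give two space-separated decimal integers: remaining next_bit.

Answer: 9 1

Derivation:
Read 1: bits[0:12] width=12 -> value=2940 (bin 101101111100); offset now 12 = byte 1 bit 4; 36 bits remain
Read 2: bits[12:13] width=1 -> value=1 (bin 1); offset now 13 = byte 1 bit 5; 35 bits remain
Read 3: bits[13:25] width=12 -> value=2314 (bin 100100001010); offset now 25 = byte 3 bit 1; 23 bits remain
Read 4: bits[25:30] width=5 -> value=12 (bin 01100); offset now 30 = byte 3 bit 6; 18 bits remain
Read 5: bits[30:39] width=9 -> value=290 (bin 100100010); offset now 39 = byte 4 bit 7; 9 bits remain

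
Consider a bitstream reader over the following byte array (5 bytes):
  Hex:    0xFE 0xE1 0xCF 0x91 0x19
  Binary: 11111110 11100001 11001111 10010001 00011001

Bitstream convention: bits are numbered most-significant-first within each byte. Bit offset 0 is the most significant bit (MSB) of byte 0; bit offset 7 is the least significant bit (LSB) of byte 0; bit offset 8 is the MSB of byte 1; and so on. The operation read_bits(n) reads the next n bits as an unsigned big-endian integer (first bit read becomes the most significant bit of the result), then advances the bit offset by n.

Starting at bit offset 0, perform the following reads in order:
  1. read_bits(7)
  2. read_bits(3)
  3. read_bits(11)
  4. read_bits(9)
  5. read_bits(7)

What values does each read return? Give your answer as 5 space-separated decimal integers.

Read 1: bits[0:7] width=7 -> value=127 (bin 1111111); offset now 7 = byte 0 bit 7; 33 bits remain
Read 2: bits[7:10] width=3 -> value=3 (bin 011); offset now 10 = byte 1 bit 2; 30 bits remain
Read 3: bits[10:21] width=11 -> value=1081 (bin 10000111001); offset now 21 = byte 2 bit 5; 19 bits remain
Read 4: bits[21:30] width=9 -> value=484 (bin 111100100); offset now 30 = byte 3 bit 6; 10 bits remain
Read 5: bits[30:37] width=7 -> value=35 (bin 0100011); offset now 37 = byte 4 bit 5; 3 bits remain

Answer: 127 3 1081 484 35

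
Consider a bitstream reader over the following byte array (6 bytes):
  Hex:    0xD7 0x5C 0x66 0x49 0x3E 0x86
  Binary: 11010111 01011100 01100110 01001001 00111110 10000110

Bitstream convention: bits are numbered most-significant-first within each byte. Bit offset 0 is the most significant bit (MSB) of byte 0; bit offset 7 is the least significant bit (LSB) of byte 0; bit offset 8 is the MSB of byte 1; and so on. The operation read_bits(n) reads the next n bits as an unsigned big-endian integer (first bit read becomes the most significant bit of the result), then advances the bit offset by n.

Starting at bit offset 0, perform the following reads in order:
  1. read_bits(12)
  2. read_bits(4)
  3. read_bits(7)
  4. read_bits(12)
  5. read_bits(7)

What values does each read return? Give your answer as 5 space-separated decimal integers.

Read 1: bits[0:12] width=12 -> value=3445 (bin 110101110101); offset now 12 = byte 1 bit 4; 36 bits remain
Read 2: bits[12:16] width=4 -> value=12 (bin 1100); offset now 16 = byte 2 bit 0; 32 bits remain
Read 3: bits[16:23] width=7 -> value=51 (bin 0110011); offset now 23 = byte 2 bit 7; 25 bits remain
Read 4: bits[23:35] width=12 -> value=585 (bin 001001001001); offset now 35 = byte 4 bit 3; 13 bits remain
Read 5: bits[35:42] width=7 -> value=122 (bin 1111010); offset now 42 = byte 5 bit 2; 6 bits remain

Answer: 3445 12 51 585 122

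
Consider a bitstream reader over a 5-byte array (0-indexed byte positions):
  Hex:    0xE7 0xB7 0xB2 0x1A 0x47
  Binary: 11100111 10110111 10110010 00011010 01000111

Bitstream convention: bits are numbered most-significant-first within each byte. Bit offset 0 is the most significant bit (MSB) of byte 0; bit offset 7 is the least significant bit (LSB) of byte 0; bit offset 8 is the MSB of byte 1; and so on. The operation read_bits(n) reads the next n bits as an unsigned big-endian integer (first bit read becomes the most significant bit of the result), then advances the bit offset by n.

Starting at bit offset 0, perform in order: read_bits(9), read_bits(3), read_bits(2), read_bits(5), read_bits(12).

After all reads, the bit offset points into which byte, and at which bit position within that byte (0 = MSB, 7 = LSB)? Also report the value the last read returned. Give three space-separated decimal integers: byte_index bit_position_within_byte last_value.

Answer: 3 7 2317

Derivation:
Read 1: bits[0:9] width=9 -> value=463 (bin 111001111); offset now 9 = byte 1 bit 1; 31 bits remain
Read 2: bits[9:12] width=3 -> value=3 (bin 011); offset now 12 = byte 1 bit 4; 28 bits remain
Read 3: bits[12:14] width=2 -> value=1 (bin 01); offset now 14 = byte 1 bit 6; 26 bits remain
Read 4: bits[14:19] width=5 -> value=29 (bin 11101); offset now 19 = byte 2 bit 3; 21 bits remain
Read 5: bits[19:31] width=12 -> value=2317 (bin 100100001101); offset now 31 = byte 3 bit 7; 9 bits remain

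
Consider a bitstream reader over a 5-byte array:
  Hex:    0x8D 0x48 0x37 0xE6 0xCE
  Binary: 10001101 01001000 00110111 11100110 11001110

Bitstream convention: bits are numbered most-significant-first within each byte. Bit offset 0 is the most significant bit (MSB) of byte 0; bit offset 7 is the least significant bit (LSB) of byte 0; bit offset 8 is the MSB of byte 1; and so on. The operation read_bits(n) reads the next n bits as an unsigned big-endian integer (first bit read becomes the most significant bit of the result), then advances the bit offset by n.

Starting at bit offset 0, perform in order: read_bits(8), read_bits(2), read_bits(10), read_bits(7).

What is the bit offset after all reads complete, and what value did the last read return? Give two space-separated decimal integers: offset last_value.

Read 1: bits[0:8] width=8 -> value=141 (bin 10001101); offset now 8 = byte 1 bit 0; 32 bits remain
Read 2: bits[8:10] width=2 -> value=1 (bin 01); offset now 10 = byte 1 bit 2; 30 bits remain
Read 3: bits[10:20] width=10 -> value=131 (bin 0010000011); offset now 20 = byte 2 bit 4; 20 bits remain
Read 4: bits[20:27] width=7 -> value=63 (bin 0111111); offset now 27 = byte 3 bit 3; 13 bits remain

Answer: 27 63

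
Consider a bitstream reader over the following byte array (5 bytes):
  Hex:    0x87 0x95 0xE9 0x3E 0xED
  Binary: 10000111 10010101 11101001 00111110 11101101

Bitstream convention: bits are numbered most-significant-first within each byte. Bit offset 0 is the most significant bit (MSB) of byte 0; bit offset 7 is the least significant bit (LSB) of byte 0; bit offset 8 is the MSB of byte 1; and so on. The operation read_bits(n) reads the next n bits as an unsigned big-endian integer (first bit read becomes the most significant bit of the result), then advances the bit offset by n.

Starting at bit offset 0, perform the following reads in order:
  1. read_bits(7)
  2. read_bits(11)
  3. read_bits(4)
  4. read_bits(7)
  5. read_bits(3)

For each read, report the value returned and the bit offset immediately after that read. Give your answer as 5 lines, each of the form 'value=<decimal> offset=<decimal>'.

Answer: value=67 offset=7
value=1623 offset=18
value=10 offset=22
value=39 offset=29
value=6 offset=32

Derivation:
Read 1: bits[0:7] width=7 -> value=67 (bin 1000011); offset now 7 = byte 0 bit 7; 33 bits remain
Read 2: bits[7:18] width=11 -> value=1623 (bin 11001010111); offset now 18 = byte 2 bit 2; 22 bits remain
Read 3: bits[18:22] width=4 -> value=10 (bin 1010); offset now 22 = byte 2 bit 6; 18 bits remain
Read 4: bits[22:29] width=7 -> value=39 (bin 0100111); offset now 29 = byte 3 bit 5; 11 bits remain
Read 5: bits[29:32] width=3 -> value=6 (bin 110); offset now 32 = byte 4 bit 0; 8 bits remain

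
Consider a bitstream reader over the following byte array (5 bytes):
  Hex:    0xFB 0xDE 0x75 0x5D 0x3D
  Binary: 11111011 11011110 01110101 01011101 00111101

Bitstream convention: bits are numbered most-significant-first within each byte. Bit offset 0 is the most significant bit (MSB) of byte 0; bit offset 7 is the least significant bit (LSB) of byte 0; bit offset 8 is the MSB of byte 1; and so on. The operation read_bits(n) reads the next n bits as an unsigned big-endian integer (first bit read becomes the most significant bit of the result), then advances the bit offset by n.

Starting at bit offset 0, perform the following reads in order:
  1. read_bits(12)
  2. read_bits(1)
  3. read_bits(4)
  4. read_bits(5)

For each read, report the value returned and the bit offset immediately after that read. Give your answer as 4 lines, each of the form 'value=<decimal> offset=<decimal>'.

Answer: value=4029 offset=12
value=1 offset=13
value=12 offset=17
value=29 offset=22

Derivation:
Read 1: bits[0:12] width=12 -> value=4029 (bin 111110111101); offset now 12 = byte 1 bit 4; 28 bits remain
Read 2: bits[12:13] width=1 -> value=1 (bin 1); offset now 13 = byte 1 bit 5; 27 bits remain
Read 3: bits[13:17] width=4 -> value=12 (bin 1100); offset now 17 = byte 2 bit 1; 23 bits remain
Read 4: bits[17:22] width=5 -> value=29 (bin 11101); offset now 22 = byte 2 bit 6; 18 bits remain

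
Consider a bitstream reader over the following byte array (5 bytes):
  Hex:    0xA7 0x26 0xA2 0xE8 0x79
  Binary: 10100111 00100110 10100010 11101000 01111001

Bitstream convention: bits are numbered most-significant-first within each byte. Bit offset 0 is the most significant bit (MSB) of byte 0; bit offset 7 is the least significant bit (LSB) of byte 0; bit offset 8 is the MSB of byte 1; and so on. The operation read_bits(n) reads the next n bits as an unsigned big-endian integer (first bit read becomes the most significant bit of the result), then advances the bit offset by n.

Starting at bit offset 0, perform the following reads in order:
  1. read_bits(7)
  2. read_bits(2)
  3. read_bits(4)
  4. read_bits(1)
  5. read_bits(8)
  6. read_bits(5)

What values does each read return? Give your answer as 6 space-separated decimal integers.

Answer: 83 2 4 1 168 23

Derivation:
Read 1: bits[0:7] width=7 -> value=83 (bin 1010011); offset now 7 = byte 0 bit 7; 33 bits remain
Read 2: bits[7:9] width=2 -> value=2 (bin 10); offset now 9 = byte 1 bit 1; 31 bits remain
Read 3: bits[9:13] width=4 -> value=4 (bin 0100); offset now 13 = byte 1 bit 5; 27 bits remain
Read 4: bits[13:14] width=1 -> value=1 (bin 1); offset now 14 = byte 1 bit 6; 26 bits remain
Read 5: bits[14:22] width=8 -> value=168 (bin 10101000); offset now 22 = byte 2 bit 6; 18 bits remain
Read 6: bits[22:27] width=5 -> value=23 (bin 10111); offset now 27 = byte 3 bit 3; 13 bits remain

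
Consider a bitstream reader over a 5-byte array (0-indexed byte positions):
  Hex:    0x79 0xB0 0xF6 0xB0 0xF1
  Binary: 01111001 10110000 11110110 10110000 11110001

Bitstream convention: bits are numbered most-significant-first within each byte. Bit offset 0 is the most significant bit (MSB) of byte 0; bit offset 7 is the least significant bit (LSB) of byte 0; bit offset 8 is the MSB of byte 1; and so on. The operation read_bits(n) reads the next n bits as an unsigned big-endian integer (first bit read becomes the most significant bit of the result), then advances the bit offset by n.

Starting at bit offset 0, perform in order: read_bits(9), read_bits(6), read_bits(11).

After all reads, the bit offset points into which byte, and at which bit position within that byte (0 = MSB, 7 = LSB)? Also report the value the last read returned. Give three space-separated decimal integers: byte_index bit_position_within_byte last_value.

Read 1: bits[0:9] width=9 -> value=243 (bin 011110011); offset now 9 = byte 1 bit 1; 31 bits remain
Read 2: bits[9:15] width=6 -> value=24 (bin 011000); offset now 15 = byte 1 bit 7; 25 bits remain
Read 3: bits[15:26] width=11 -> value=986 (bin 01111011010); offset now 26 = byte 3 bit 2; 14 bits remain

Answer: 3 2 986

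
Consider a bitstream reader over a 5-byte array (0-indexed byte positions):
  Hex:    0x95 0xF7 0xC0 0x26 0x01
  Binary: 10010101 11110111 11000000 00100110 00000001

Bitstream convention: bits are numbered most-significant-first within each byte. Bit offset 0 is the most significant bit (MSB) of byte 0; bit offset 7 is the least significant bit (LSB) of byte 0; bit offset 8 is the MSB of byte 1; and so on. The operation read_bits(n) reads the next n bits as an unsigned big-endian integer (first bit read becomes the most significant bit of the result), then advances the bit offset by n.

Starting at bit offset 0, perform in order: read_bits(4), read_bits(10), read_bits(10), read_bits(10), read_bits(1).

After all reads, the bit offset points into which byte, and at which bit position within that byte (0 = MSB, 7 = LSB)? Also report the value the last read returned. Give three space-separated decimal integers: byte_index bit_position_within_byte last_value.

Read 1: bits[0:4] width=4 -> value=9 (bin 1001); offset now 4 = byte 0 bit 4; 36 bits remain
Read 2: bits[4:14] width=10 -> value=381 (bin 0101111101); offset now 14 = byte 1 bit 6; 26 bits remain
Read 3: bits[14:24] width=10 -> value=960 (bin 1111000000); offset now 24 = byte 3 bit 0; 16 bits remain
Read 4: bits[24:34] width=10 -> value=152 (bin 0010011000); offset now 34 = byte 4 bit 2; 6 bits remain
Read 5: bits[34:35] width=1 -> value=0 (bin 0); offset now 35 = byte 4 bit 3; 5 bits remain

Answer: 4 3 0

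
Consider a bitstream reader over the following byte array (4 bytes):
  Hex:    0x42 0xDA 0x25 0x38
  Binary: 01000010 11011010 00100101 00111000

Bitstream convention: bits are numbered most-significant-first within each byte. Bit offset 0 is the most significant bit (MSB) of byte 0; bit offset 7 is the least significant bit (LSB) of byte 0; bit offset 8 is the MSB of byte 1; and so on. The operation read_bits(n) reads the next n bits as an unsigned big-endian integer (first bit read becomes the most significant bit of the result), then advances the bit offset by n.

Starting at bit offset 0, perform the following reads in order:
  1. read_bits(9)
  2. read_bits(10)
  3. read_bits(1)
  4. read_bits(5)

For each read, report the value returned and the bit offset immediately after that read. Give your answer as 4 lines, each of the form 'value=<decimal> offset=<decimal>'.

Answer: value=133 offset=9
value=721 offset=19
value=0 offset=20
value=10 offset=25

Derivation:
Read 1: bits[0:9] width=9 -> value=133 (bin 010000101); offset now 9 = byte 1 bit 1; 23 bits remain
Read 2: bits[9:19] width=10 -> value=721 (bin 1011010001); offset now 19 = byte 2 bit 3; 13 bits remain
Read 3: bits[19:20] width=1 -> value=0 (bin 0); offset now 20 = byte 2 bit 4; 12 bits remain
Read 4: bits[20:25] width=5 -> value=10 (bin 01010); offset now 25 = byte 3 bit 1; 7 bits remain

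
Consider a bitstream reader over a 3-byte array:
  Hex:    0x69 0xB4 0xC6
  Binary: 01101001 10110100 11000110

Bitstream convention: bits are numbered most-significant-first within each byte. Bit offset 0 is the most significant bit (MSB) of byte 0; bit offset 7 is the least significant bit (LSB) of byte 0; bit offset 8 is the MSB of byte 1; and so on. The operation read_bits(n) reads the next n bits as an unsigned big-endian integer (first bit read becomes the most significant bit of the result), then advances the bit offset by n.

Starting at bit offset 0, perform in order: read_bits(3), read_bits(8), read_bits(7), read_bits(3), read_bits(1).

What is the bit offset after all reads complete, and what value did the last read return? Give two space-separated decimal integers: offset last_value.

Answer: 22 1

Derivation:
Read 1: bits[0:3] width=3 -> value=3 (bin 011); offset now 3 = byte 0 bit 3; 21 bits remain
Read 2: bits[3:11] width=8 -> value=77 (bin 01001101); offset now 11 = byte 1 bit 3; 13 bits remain
Read 3: bits[11:18] width=7 -> value=83 (bin 1010011); offset now 18 = byte 2 bit 2; 6 bits remain
Read 4: bits[18:21] width=3 -> value=0 (bin 000); offset now 21 = byte 2 bit 5; 3 bits remain
Read 5: bits[21:22] width=1 -> value=1 (bin 1); offset now 22 = byte 2 bit 6; 2 bits remain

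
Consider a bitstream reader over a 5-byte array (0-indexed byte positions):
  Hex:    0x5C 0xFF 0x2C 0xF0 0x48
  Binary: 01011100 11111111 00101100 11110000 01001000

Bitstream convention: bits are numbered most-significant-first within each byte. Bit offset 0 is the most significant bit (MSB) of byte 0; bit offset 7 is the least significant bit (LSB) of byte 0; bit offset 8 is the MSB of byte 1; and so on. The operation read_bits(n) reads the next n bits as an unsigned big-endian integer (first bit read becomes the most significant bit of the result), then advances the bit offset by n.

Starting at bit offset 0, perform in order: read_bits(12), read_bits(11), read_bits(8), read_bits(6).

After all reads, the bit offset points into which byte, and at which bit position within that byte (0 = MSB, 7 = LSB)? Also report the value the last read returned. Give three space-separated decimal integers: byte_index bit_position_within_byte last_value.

Answer: 4 5 9

Derivation:
Read 1: bits[0:12] width=12 -> value=1487 (bin 010111001111); offset now 12 = byte 1 bit 4; 28 bits remain
Read 2: bits[12:23] width=11 -> value=1942 (bin 11110010110); offset now 23 = byte 2 bit 7; 17 bits remain
Read 3: bits[23:31] width=8 -> value=120 (bin 01111000); offset now 31 = byte 3 bit 7; 9 bits remain
Read 4: bits[31:37] width=6 -> value=9 (bin 001001); offset now 37 = byte 4 bit 5; 3 bits remain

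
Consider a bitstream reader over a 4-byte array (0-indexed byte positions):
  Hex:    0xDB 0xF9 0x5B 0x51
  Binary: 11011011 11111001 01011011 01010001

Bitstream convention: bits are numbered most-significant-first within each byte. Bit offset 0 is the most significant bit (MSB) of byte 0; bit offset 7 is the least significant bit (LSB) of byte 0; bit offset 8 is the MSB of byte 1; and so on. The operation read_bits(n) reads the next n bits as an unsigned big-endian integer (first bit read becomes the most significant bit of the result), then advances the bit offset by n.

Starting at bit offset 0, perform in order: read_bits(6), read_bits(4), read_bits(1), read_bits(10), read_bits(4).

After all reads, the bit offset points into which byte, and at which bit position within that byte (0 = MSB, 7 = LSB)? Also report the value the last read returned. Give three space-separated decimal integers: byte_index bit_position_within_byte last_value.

Read 1: bits[0:6] width=6 -> value=54 (bin 110110); offset now 6 = byte 0 bit 6; 26 bits remain
Read 2: bits[6:10] width=4 -> value=15 (bin 1111); offset now 10 = byte 1 bit 2; 22 bits remain
Read 3: bits[10:11] width=1 -> value=1 (bin 1); offset now 11 = byte 1 bit 3; 21 bits remain
Read 4: bits[11:21] width=10 -> value=811 (bin 1100101011); offset now 21 = byte 2 bit 5; 11 bits remain
Read 5: bits[21:25] width=4 -> value=6 (bin 0110); offset now 25 = byte 3 bit 1; 7 bits remain

Answer: 3 1 6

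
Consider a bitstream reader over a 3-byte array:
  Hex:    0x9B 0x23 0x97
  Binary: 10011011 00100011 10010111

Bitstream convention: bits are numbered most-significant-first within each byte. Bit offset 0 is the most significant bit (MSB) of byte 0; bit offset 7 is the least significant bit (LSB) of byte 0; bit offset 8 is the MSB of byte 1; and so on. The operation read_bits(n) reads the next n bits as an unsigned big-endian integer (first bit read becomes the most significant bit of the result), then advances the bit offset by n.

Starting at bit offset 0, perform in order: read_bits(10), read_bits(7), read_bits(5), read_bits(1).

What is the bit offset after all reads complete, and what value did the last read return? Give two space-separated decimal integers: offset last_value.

Answer: 23 1

Derivation:
Read 1: bits[0:10] width=10 -> value=620 (bin 1001101100); offset now 10 = byte 1 bit 2; 14 bits remain
Read 2: bits[10:17] width=7 -> value=71 (bin 1000111); offset now 17 = byte 2 bit 1; 7 bits remain
Read 3: bits[17:22] width=5 -> value=5 (bin 00101); offset now 22 = byte 2 bit 6; 2 bits remain
Read 4: bits[22:23] width=1 -> value=1 (bin 1); offset now 23 = byte 2 bit 7; 1 bits remain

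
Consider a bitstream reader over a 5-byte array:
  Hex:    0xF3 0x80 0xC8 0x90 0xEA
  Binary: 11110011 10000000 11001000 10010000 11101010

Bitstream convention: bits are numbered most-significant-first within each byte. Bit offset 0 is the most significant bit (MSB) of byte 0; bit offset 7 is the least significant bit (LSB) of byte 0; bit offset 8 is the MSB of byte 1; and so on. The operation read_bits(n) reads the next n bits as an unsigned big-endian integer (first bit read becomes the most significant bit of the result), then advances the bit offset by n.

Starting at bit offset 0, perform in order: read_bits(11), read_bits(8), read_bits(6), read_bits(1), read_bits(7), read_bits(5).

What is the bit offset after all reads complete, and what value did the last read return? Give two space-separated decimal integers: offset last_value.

Read 1: bits[0:11] width=11 -> value=1948 (bin 11110011100); offset now 11 = byte 1 bit 3; 29 bits remain
Read 2: bits[11:19] width=8 -> value=6 (bin 00000110); offset now 19 = byte 2 bit 3; 21 bits remain
Read 3: bits[19:25] width=6 -> value=17 (bin 010001); offset now 25 = byte 3 bit 1; 15 bits remain
Read 4: bits[25:26] width=1 -> value=0 (bin 0); offset now 26 = byte 3 bit 2; 14 bits remain
Read 5: bits[26:33] width=7 -> value=33 (bin 0100001); offset now 33 = byte 4 bit 1; 7 bits remain
Read 6: bits[33:38] width=5 -> value=26 (bin 11010); offset now 38 = byte 4 bit 6; 2 bits remain

Answer: 38 26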